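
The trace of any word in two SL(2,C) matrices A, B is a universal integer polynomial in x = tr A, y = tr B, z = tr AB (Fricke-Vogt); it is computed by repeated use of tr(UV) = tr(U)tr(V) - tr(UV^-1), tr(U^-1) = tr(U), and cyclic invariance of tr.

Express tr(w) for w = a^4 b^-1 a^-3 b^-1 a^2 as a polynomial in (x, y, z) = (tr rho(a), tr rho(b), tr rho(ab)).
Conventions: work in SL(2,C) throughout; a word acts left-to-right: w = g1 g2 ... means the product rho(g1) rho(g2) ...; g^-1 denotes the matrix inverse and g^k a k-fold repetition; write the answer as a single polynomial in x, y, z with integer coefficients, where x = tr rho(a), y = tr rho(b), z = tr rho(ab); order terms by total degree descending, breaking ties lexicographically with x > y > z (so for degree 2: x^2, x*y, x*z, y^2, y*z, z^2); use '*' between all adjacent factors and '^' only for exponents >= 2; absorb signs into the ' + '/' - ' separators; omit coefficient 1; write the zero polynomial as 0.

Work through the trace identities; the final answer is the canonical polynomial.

trace(a^2) = trace(a) trace(a) - trace(1)  (reduce the a square) = x^2 - 2
trace(a^3) = trace(a) trace(a^2) - trace(a)  (reduce the a square) = x^3 - 3*x
trace(a b a) = trace(a) trace(b a) - trace(b)  (reduce the a square) = x*z - y
trace(a^3 b) = trace(a) trace(a b a) - trace(a b)  (reduce the a square) = x^2*z - x*y - z
trace(b^-1 a^3) = trace(a^3) trace(b) - trace(a^3 b)  (eliminate b^-1) = x^3*y - x^2*z - 2*x*y + z
trace(a^3 b a) = trace(a) trace(b a^3) - trace(b a^2)  (reduce the a square) = x^3*z - x^2*y - 2*x*z + y
trace(a^5 b) = trace(a) trace(a^3 b a) - trace(a^3 b)  (reduce the a square) = x^4*z - x^3*y - 3*x^2*z + 2*x*y + z
trace(a^4) = trace(a) trace(a^3) - trace(a^2)  (reduce the a square) = x^4 - 4*x^2 + 2
trace(a^5) = trace(a) trace(a^4) - trace(a^3)  (reduce the a square) = x^5 - 5*x^3 + 5*x
trace(b^2 a^5) = trace(b) trace(a^5 b) - trace(a^5)  (reduce the b square) = x^4*y*z - x^5 - x^3*y^2 - 3*x^2*y*z + 5*x^3 + 2*x*y^2 + y*z - 5*x
trace(b^2 a^4) = trace(b) trace(a^4 b) - trace(a^4)  (reduce the b square) = x^3*y*z - x^4 - x^2*y^2 - 2*x*y*z + 4*x^2 + y^2 - 2
trace(b a^6 b) = trace(a) trace(b^2 a^5) - trace(b^2 a^4)  (reduce the a square) = x^5*y*z - x^6 - x^4*y^2 - 4*x^3*y*z + 6*x^4 + 3*x^2*y^2 + 3*x*y*z - 9*x^2 - y^2 + 2
trace(b a b a) = trace(b a) trace(b a) - trace(1)  (split on b) = z^2 - 2
trace(b a b) = trace(b) trace(a b) - trace(a)  (reduce the b square) = y*z - x
trace(b a b a^2) = trace(a) trace(b a b a) - trace(b a b)  (reduce the a square) = x*z^2 - y*z - x
trace(b a b a^3) = trace(a) trace(b a b a^2) - trace(b a b a)  (reduce the a square) = x^2*z^2 - x*y*z - x^2 - z^2 + 2
trace(a b a b a^3) = trace(a) trace(b a b a^3) - trace(b a b a^2)  (reduce the a square) = x^3*z^2 - x^2*y*z - x^3 - 2*x*z^2 + y*z + 3*x
trace(b a b a^5) = trace(a) trace(a b a b a^3) - trace(a b a b a^2)  (reduce the a square) = x^4*z^2 - x^3*y*z - x^4 - 3*x^2*z^2 + 2*x*y*z + 4*x^2 + z^2 - 2
trace(b a^6 b a) = trace(a) trace(b a b a^5) - trace(b a b a^4)  (reduce the a square) = x^5*z^2 - x^4*y*z - x^5 - 4*x^3*z^2 + 3*x^2*y*z + 5*x^3 + 3*x*z^2 - y*z - 5*x
trace(a^6 b a^-1 b) = trace(b a^6 b) trace(a) - trace(b a^6 b a)  (eliminate a^-1) = x^6*y*z - x^7 - x^5*y^2 - x^5*z^2 - 3*x^4*y*z + 7*x^5 + 3*x^3*y^2 + 4*x^3*z^2 - 14*x^3 - x*y^2 - 3*x*z^2 + y*z + 7*x
trace(a^-1 b^-1 a^6 b) = trace(a^6 b a^-1) trace(b) - trace(a^6 b a^-1 b)  (eliminate b^-1) = -x^6*y*z + x^7 + x^5*y^2 + x^5*z^2 + 4*x^4*y*z - 7*x^5 - 4*x^3*y^2 - 4*x^3*z^2 - 3*x^2*y*z + 14*x^3 + 3*x*y^2 + 3*x*z^2 - 7*x
trace(a^6) = trace(a) trace(a^5) - trace(a^4)  (reduce the a square) = x^6 - 6*x^4 + 9*x^2 - 2
trace(b^-1 a^6 b a^-2) = trace(a^-1 b^-1 a^6 b) trace(a) - trace(a^-1 b^-1 a^6 b a)  (eliminate a^-1) = -x^7*y*z + x^8 + x^6*y^2 + x^6*z^2 + 4*x^5*y*z - 8*x^6 - 4*x^4*y^2 - 4*x^4*z^2 - 3*x^3*y*z + 20*x^4 + 3*x^2*y^2 + 3*x^2*z^2 - 16*x^2 + 2
trace(a^-3 b^-1 a^6 b) = trace(b^-1 a^6 b a^-2) trace(a) - trace(b^-1 a^6 b a^-1)  (eliminate a^-1) = -x^8*y*z + x^9 + x^7*y^2 + x^7*z^2 + 5*x^6*y*z - 9*x^7 - 5*x^5*y^2 - 5*x^5*z^2 - 7*x^4*y*z + 27*x^5 + 7*x^3*y^2 + 7*x^3*z^2 + 3*x^2*y*z - 30*x^3 - 3*x*y^2 - 3*x*z^2 + 9*x
trace(a^4 b^-1 a^-3 b^-1 a^2) = trace(a^-3 b^-1 a^6) trace(b) - trace(a^-3 b^-1 a^6 b)  (eliminate b^-1) = x^8*y*z - x^9 - x^7*y^2 - x^7*z^2 - 5*x^6*y*z + 9*x^7 + 5*x^5*y^2 + 5*x^5*z^2 + 7*x^4*y*z - 27*x^5 - 6*x^3*y^2 - 7*x^3*z^2 - 4*x^2*y*z + 30*x^3 + x*y^2 + 3*x*z^2 + y*z - 9*x

x^8*y*z - x^9 - x^7*y^2 - x^7*z^2 - 5*x^6*y*z + 9*x^7 + 5*x^5*y^2 + 5*x^5*z^2 + 7*x^4*y*z - 27*x^5 - 6*x^3*y^2 - 7*x^3*z^2 - 4*x^2*y*z + 30*x^3 + x*y^2 + 3*x*z^2 + y*z - 9*x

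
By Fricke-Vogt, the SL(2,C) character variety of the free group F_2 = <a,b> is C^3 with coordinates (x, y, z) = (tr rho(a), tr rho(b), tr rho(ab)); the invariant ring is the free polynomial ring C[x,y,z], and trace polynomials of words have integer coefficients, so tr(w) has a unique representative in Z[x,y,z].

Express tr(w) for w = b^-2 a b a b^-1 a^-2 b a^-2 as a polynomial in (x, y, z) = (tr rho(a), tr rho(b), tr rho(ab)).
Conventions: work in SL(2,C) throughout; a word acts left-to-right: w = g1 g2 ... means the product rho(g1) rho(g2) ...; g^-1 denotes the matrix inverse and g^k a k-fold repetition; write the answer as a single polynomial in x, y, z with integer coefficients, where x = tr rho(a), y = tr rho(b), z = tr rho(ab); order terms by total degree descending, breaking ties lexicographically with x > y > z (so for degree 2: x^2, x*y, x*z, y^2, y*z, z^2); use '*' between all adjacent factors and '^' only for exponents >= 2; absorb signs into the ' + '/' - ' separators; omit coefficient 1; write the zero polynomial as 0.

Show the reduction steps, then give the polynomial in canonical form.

trace(a^2 b) = trace(a) trace(b a) - trace(b) = x*z - y
use: trace(a^2) = trace(a) trace(a) - trace(1) = x^2 - 2
use: trace(a b^2 a) = trace(b) trace(a^2 b) - trace(a^2) = x*y*z - x^2 - y^2 + 2
trace(a b a b) = trace(b a) trace(b a) - trace(1) = z^2 - 2
trace(a b^2 a b) = trace(b) trace(a b a b) - trace(a b a) = y*z^2 - x*z - y
use: trace(b^2 a b^-1 a) = trace(a b^2 a) trace(b) - trace(a b^2 a b) = x*y^2*z - x^2*y - y^3 - y*z^2 + x*z + 3*y
apply: trace(b a b^-1 a^-1 b) = trace(b^2 a b^-1) trace(a) - trace(b^2 a b^-1 a) = -x*y^2*z + x^2*y + y^3 + y*z^2 - 3*y
use: trace(a b^2) = trace(b) trace(a b) - trace(a) = y*z - x
trace(b^2 a b) = trace(b) trace(a b^2) - trace(a b) = y^2*z - x*y - z
apply: trace(b^2 a b a b) = trace(b) trace(a b a b^2) - trace(a b a b) = y^2*z^2 - x*y*z - y^2 - z^2 + 2
apply: trace(a b a b a b) = trace(b a b a) trace(b a) - trace(a b) = z^3 - 3*z
trace(a b a b a) = trace(a) trace(b a b a) - trace(b a b) = x*z^2 - y*z - x
apply: trace(b^2 a b a b a) = trace(b) trace(a b a b a b) - trace(a b a b a) = y*z^3 - x*z^2 - 2*y*z + x
apply: trace(a^-1 b^2 a b a b) = trace(b^2 a b a b) trace(a) - trace(b^2 a b a b a) = x*y^2*z^2 - x^2*y*z - y*z^3 - x*y^2 + 2*y*z + x
trace(b a b a b^-1 a^-1 b) = trace(a^-1 b^2 a b a) trace(b) - trace(a^-1 b^2 a b a b) = -x*y^2*z^2 + x^2*y*z + y^3*z + y*z^3 - 3*y*z - x
use: trace(a b a b a b a) = trace(a) trace(b a b a b a) - trace(b a b a b) = x*z^3 - y*z^2 - 2*x*z + y
use: trace(a b a b a b a b) = trace(a b a b a b) trace(a b) - trace(b a b a) = z^4 - 4*z^2 + 2
trace(b a b a b a b^-1 a) = trace(a b a b a b a) trace(b) - trace(a b a b a b a b) = x*y*z^3 - y^2*z^2 - z^4 - 2*x*y*z + y^2 + 4*z^2 - 2
use: trace(b a b a b^-1 a^-1 b a) = trace(b a b a b a b^-1) trace(a) - trace(b a b a b a b^-1 a) = -x*y*z^3 + x^2*z^2 + y^2*z^2 + z^4 + x*y*z - x^2 - y^2 - 4*z^2 + 2
apply: trace(a b a b^-1 a^-1 b a^-1 b) = trace(b a b a b^-1 a^-1 b) trace(a) - trace(b a b a b^-1 a^-1 b a) = -x^2*y^2*z^2 + x^3*y*z + x*y^3*z + 2*x*y*z^3 - x^2*z^2 - y^2*z^2 - z^4 - 4*x*y*z + y^2 + 4*z^2 - 2
trace(b^-1 a b a b^-1 a^-1 b a^-1) = trace(a b a b^-1 a^-1 b a^-1) trace(b) - trace(a b a b^-1 a^-1 b a^-1 b) = x^2*y^2*z^2 - x^3*y*z - 2*x*y^3*z - 2*x*y*z^3 + x^2*y^2 + x^2*z^2 + y^4 + 2*y^2*z^2 + z^4 + 4*x*y*z - 4*y^2 - 4*z^2 + 2
trace(a^-1 b^-2 a b a b^-1 a^-1 b) = trace(b^-1 a b a b^-1 a^-1 b a^-1) trace(b) - trace(b^-1 a b a b^-1 a^-1 b a^-1 b) = x^2*y^3*z^2 - x^3*y^2*z - 2*x*y^4*z - 2*x*y^2*z^3 + x^2*y^3 + x^2*y*z^2 + y^5 + 2*y^3*z^2 + y*z^4 + 5*x*y^2*z - x^2*y - 5*y^3 - 5*y*z^2 + 5*y
use: trace(a b a b^-1) = trace(a b a) trace(b) - trace(a b a b) = x*y*z - y^2 - z^2 + 2
trace(b^-1 a b a b^-1) = trace(a b a b^-1) trace(b) - trace(a b a) = x*y^2*z - y^3 - y*z^2 - x*z + 3*y
use: trace(a^2 b a) = trace(a) trace(b a^2) - trace(b a) = x^2*z - x*y - z
apply: trace(a b a b^-1 a) = trace(a^2 b a) trace(b) - trace(a^2 b a b) = x^2*y*z - x*y^2 - x*z^2 + x
apply: trace(a b a b^-1 a b) = trace(a b a b a) trace(b) - trace(a b a b a b) = x*y*z^2 - y^2*z - z^3 - x*y + 3*z
apply: trace(b^-1 a b a b^-1 a) = trace(a b a b^-1 a) trace(b) - trace(a b a b^-1 a b) = x^2*y^2*z - x*y^3 - 2*x*y*z^2 + y^2*z + z^3 + 2*x*y - 3*z
trace(b^-1 a b a b^-1 a^-1) = trace(b^-1 a b a b^-1) trace(a) - trace(b^-1 a b a b^-1 a) = x*y*z^2 - x^2*z - y^2*z - z^3 + x*y + 3*z
use: trace(b a^-2 b^-2 a b a b^-1 a^-1) = trace(a^-1 b^-2 a b a b^-1 a^-1 b) trace(a) - trace(a^-1 b^-2 a b a b^-1 a^-1 b a) = x^3*y^3*z^2 - x^4*y^2*z - 2*x^2*y^4*z - 2*x^2*y^2*z^3 + x^3*y^3 + x^3*y*z^2 + x*y^5 + 2*x*y^3*z^2 + x*y*z^4 + 5*x^2*y^2*z - x^3*y - 5*x*y^3 - 6*x*y*z^2 + x^2*z + y^2*z + z^3 + 4*x*y - 3*z
trace(b^-2 a b a b^-1 a^-2 b a^-2) = trace(b a^-2 b^-2 a b a b^-1 a^-1) trace(a) - trace(b a^-2 b^-2 a b a b^-1) = x^4*y^3*z^2 - x^5*y^2*z - 2*x^3*y^4*z - 2*x^3*y^2*z^3 + x^4*y^3 + x^4*y*z^2 + x^2*y^5 + 2*x^2*y^3*z^2 + x^2*y*z^4 + 5*x^3*y^2*z - x^4*y - 5*x^2*y^3 - 6*x^2*y*z^2 + x^3*z + 2*x*y^2*z + x*z^3 + 3*x^2*y - y^3 - y*z^2 - 3*x*z + 3*y

x^4*y^3*z^2 - x^5*y^2*z - 2*x^3*y^4*z - 2*x^3*y^2*z^3 + x^4*y^3 + x^4*y*z^2 + x^2*y^5 + 2*x^2*y^3*z^2 + x^2*y*z^4 + 5*x^3*y^2*z - x^4*y - 5*x^2*y^3 - 6*x^2*y*z^2 + x^3*z + 2*x*y^2*z + x*z^3 + 3*x^2*y - y^3 - y*z^2 - 3*x*z + 3*y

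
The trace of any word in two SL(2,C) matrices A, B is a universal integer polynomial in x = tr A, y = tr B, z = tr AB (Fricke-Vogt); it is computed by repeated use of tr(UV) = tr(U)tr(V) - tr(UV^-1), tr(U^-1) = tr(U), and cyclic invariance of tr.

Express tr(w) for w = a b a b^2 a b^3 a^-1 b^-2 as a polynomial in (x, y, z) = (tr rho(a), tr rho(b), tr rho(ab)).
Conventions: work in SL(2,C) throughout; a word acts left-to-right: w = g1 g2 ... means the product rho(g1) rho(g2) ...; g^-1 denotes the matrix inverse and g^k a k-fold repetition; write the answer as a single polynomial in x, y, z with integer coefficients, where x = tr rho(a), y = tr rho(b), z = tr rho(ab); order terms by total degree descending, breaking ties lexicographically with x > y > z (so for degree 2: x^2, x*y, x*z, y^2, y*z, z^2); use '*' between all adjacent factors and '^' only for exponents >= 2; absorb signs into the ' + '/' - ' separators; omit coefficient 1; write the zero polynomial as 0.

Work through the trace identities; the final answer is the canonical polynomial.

use: trace(b a b a) = trace(b a)*trace(b a) - trace(1)  (split on b) = z^2 - 2
trace(a b a b a b) = trace(b a b a)*trace(b a) - trace(a b)  (split on b) = z^3 - 3*z
use: trace(b a b) = trace(b)*trace(a b) - trace(a)  (reduce the b square) = y*z - x
trace(a b a b a) = trace(a)*trace(b a b a) - trace(b a b)  (reduce the a square) = x*z^2 - y*z - x
trace(a b a b^2 a b) = trace(b)*trace(a b a b a b) - trace(a b a b a)  (reduce the b square) = y*z^3 - x*z^2 - 2*y*z + x
apply: trace(a b a) = trace(a)*trace(b a) - trace(b)  (reduce the a square) = x*z - y
trace(b a b a b) = trace(b)*trace(a b a b) - trace(a b a)  (reduce the b square) = y*z^2 - x*z - y
apply: trace(a^2 b a b a b) = trace(a)*trace(b a b a b a) - trace(b a b a b)  (reduce the a square) = x*z^3 - y*z^2 - 2*x*z + y
apply: trace(a^2 b a b a) = trace(a)*trace(a b a b a) - trace(a b a b)  (reduce the a square) = x^2*z^2 - x*y*z - x^2 - z^2 + 2
trace(a b^2 a^2 b a b) = trace(b)*trace(a^2 b a b a b) - trace(a^2 b a b a)  (reduce the b square) = x*y*z^3 - x^2*z^2 - y^2*z^2 - x*y*z + x^2 + y^2 + z^2 - 2
trace(a b a^2) = trace(a)*trace(a b a) - trace(a b)  (reduce the a square) = x^2*z - x*y - z
apply: trace(b a^2 b^2 a) = trace(b)*trace(a b a^2 b) - trace(a b a^2)  (reduce the b square) = x*y*z^2 - x^2*z - y^2*z + z
trace(b^2) = trace(b)*trace(b) - trace(1)  (reduce the b square) = y^2 - 2
use: trace(b a^2 b) = trace(a)*trace(b^2 a) - trace(b^2)  (reduce the a square) = x*y*z - x^2 - y^2 + 2
trace(b a^2 b^2) = trace(b)*trace(b a^2 b) - trace(b a^2)  (reduce the b square) = x*y^2*z - x^2*y - y^3 - x*z + 3*y
apply: trace(a b^2 a^2 b a) = trace(a)*trace(b a^2 b^2 a) - trace(b a^2 b^2)  (reduce the a square) = x^2*y*z^2 - x^3*z - 2*x*y^2*z + x^2*y + y^3 + 2*x*z - 3*y
use: trace(a^2 b a b^2 a b^2) = trace(b)*trace(a b^2 a^2 b a b) - trace(a b^2 a^2 b a)  (reduce the b square) = x*y^2*z^3 - 2*x^2*y*z^2 - y^3*z^2 + x^3*z + x*y^2*z + y*z^2 - 2*x*z + y
trace(b a b^2 a b) = trace(b)*trace(a b^2 a b) - trace(a b^2 a)  (reduce the b square) = y^2*z^2 - 2*x*y*z + x^2 - 2
trace(a^2 b a b^2 a b) = trace(a)*trace(b a b^2 a b a) - trace(b a b^2 a b)  (reduce the a square) = x*y*z^3 - x^2*z^2 - y^2*z^2 + 2
trace(a b a b^2 a b^3 a) = trace(b)*trace(a^2 b a b^2 a b^2) - trace(a^2 b a b^2 a b)  (reduce the b square) = x*y^3*z^3 - 2*x^2*y^2*z^2 - y^4*z^2 + x^3*y*z + x*y^3*z - x*y*z^3 + x^2*z^2 + 2*y^2*z^2 - 2*x*y*z + y^2 - 2
use: trace(a b a b a b a b) = trace(a b a b a b)*trace(a b) - trace(b a b a)  (split on a) = z^4 - 4*z^2 + 2
apply: trace(a b a b a b^2 a b) = trace(b)*trace(a b a b a b a b) - trace(a b a b a b a)  (reduce the b square) = y*z^4 - x*z^3 - 3*y*z^2 + 2*x*z + y
trace(b a b a b a b^2 a b) = trace(b)*trace(a b a b a b^2 a b) - trace(a b a b a b^2 a)  (reduce the b square) = y^2*z^4 - 2*x*y*z^3 + x^2*z^2 - 2*y^2*z^2 + 3*x*y*z - x^2 - z^2 + 2
apply: trace(a b a b^2 a b^3 a b) = trace(b)*trace(b a b a b a b^2 a b) - trace(b a b a b a b^2 a)  (reduce the b square) = y^3*z^4 - 2*x*y^2*z^3 + x^2*y*z^2 - 2*y^3*z^2 - y*z^4 + 3*x*y^2*z + x*z^3 - x^2*y + 2*y*z^2 - 2*x*z + y
apply: trace(b^-1 a b a b^2 a b^3 a) = trace(a b a b^2 a b^3 a)*trace(b) - trace(a b a b^2 a b^3 a b)  (eliminate b^-1) = x*y^4*z^3 - 2*x^2*y^3*z^2 - y^5*z^2 - y^3*z^4 + x^3*y^2*z + x*y^4*z + x*y^2*z^3 + 4*y^3*z^2 + y*z^4 - 5*x*y^2*z - x*z^3 + x^2*y + y^3 - 2*y*z^2 + 2*x*z - 3*y
trace(b^-2 a b a b^2 a b^3 a) = trace(b^-1 a b a b^2 a b^3 a)*trace(b) - trace(b^-1 a b a b^2 a b^3 a b)  (eliminate b^-1) = x*y^5*z^3 - 2*x^2*y^4*z^2 - y^6*z^2 - y^4*z^4 + x^3*y^3*z + x*y^5*z + 2*x^2*y^2*z^2 + 5*y^4*z^2 + y^2*z^4 - x^3*y*z - 6*x*y^3*z + x^2*y^2 - x^2*z^2 + y^4 - 4*y^2*z^2 + 4*x*y*z - 4*y^2 + 2
trace(a b a b^2 a b^3 a^-1 b^-2) = trace(b^-2 a b a b^2 a b^3)*trace(a) - trace(b^-2 a b a b^2 a b^3 a)  (eliminate a^-1) = -x*y^5*z^3 + 2*x^2*y^4*z^2 + y^6*z^2 + y^4*z^4 - x^3*y^3*z - x*y^5*z - 2*x^2*y^2*z^2 - 5*y^4*z^2 - y^2*z^4 + x^3*y*z + 6*x*y^3*z + x*y*z^3 - x^2*y^2 - y^4 + 4*y^2*z^2 - 6*x*y*z + x^2 + 4*y^2 - 2

-x*y^5*z^3 + 2*x^2*y^4*z^2 + y^6*z^2 + y^4*z^4 - x^3*y^3*z - x*y^5*z - 2*x^2*y^2*z^2 - 5*y^4*z^2 - y^2*z^4 + x^3*y*z + 6*x*y^3*z + x*y*z^3 - x^2*y^2 - y^4 + 4*y^2*z^2 - 6*x*y*z + x^2 + 4*y^2 - 2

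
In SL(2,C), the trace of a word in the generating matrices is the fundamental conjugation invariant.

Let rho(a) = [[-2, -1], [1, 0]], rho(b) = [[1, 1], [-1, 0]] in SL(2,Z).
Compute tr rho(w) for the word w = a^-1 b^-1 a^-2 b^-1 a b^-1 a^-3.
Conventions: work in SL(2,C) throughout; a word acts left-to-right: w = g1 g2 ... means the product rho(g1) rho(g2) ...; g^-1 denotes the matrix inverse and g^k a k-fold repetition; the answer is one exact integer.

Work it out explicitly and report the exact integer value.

rho(a^-1) = [[0, 1], [-1, -2]]
... * rho(b^-1) = [[0, -1], [1, 1]]  ->  [[1, 1], [-2, -1]]
... * rho(a^-1) = [[0, 1], [-1, -2]]  ->  [[-1, -1], [1, 0]]
... * rho(a^-1) = [[0, 1], [-1, -2]]  ->  [[1, 1], [0, 1]]
... * rho(b^-1) = [[0, -1], [1, 1]]  ->  [[1, 0], [1, 1]]
... * rho(a) = [[-2, -1], [1, 0]]  ->  [[-2, -1], [-1, -1]]
... * rho(b^-1) = [[0, -1], [1, 1]]  ->  [[-1, 1], [-1, 0]]
... * rho(a^-1) = [[0, 1], [-1, -2]]  ->  [[-1, -3], [0, -1]]
... * rho(a^-1) = [[0, 1], [-1, -2]]  ->  [[3, 5], [1, 2]]
... * rho(a^-1) = [[0, 1], [-1, -2]]  ->  [[-5, -7], [-2, -3]]
tr = -5 + -3 = -8

-8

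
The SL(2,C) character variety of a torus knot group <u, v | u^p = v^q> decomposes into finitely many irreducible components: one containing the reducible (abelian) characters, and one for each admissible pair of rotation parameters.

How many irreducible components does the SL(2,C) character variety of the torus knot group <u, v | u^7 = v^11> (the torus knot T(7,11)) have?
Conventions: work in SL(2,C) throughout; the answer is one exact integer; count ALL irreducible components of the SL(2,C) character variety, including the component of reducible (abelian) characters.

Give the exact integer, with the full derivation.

In the torus knot group T(7,11), u^7 = v^11 is central, so an irreducible representation sends it to +I or -I (Schur).
This locks tr(u) to 2*cos(pi*alpha/7), alpha in 1..6, and tr(v) to 2*cos(pi*beta/11), beta in 1..10, on each component of irreducible characters.
Consistency of u^7 = (-1)^alpha I with v^11 = (-1)^beta I forces alpha = beta (mod 2).
Enumerate parity-matched pairs: 3*5 odd-odd plus 3*5 even-even gives 30.
Total: 30 irreducible-character components + 1 reducible (abelian) component = 31.

31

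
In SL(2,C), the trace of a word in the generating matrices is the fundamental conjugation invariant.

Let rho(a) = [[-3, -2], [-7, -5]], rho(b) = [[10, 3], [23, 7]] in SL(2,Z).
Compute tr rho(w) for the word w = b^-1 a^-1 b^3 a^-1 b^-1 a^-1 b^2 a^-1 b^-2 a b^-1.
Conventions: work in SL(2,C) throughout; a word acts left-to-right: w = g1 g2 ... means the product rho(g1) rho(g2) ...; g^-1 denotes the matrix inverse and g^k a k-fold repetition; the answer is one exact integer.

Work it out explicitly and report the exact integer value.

rho(b^-1) = [[7, -3], [-23, 10]]
... * rho(a^-1) = [[-5, 2], [7, -3]]  ->  [[-56, 23], [185, -76]]
... * rho(b) = [[10, 3], [23, 7]]  ->  [[-31, -7], [102, 23]]
... * rho(b) = [[10, 3], [23, 7]]  ->  [[-471, -142], [1549, 467]]
... * rho(b) = [[10, 3], [23, 7]]  ->  [[-7976, -2407], [26231, 7916]]
... * rho(a^-1) = [[-5, 2], [7, -3]]  ->  [[23031, -8731], [-75743, 28714]]
... * rho(b^-1) = [[7, -3], [-23, 10]]  ->  [[362030, -156403], [-1190623, 514369]]
... * rho(a^-1) = [[-5, 2], [7, -3]]  ->  [[-2904971, 1193269], [9553698, -3924353]]
... * rho(b) = [[10, 3], [23, 7]]  ->  [[-1604523, -362030], [5276861, 1190623]]
... * rho(b) = [[10, 3], [23, 7]]  ->  [[-24371920, -7347779], [80152939, 24164944]]
... * rho(a^-1) = [[-5, 2], [7, -3]]  ->  [[70425147, -26700503], [-231610087, 87811046]]
... * rho(b^-1) = [[7, -3], [-23, 10]]  ->  [[1107087598, -478280471], [-3640924667, 1572940721]]
... * rho(b^-1) = [[7, -3], [-23, 10]]  ->  [[18750064019, -8104067504], [-61664109252, 26652181211]]
... * rho(a) = [[-3, -2], [-7, -5]]  ->  [[478280471, 3020209482], [-1572940721, -9932687551]]
... * rho(b^-1) = [[7, -3], [-23, 10]]  ->  [[-66116854789, 28767253407], [217441228626, -94608053347]]
tr = -66116854789 + -94608053347 = -160724908136

-160724908136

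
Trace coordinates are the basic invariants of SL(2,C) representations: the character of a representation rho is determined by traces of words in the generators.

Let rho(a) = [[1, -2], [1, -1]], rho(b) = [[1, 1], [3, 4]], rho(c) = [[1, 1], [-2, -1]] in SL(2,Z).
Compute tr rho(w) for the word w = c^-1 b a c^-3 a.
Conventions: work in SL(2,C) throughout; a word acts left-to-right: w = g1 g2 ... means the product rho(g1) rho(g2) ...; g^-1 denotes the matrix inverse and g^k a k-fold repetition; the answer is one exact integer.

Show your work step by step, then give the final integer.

rho(c^-1) = [[-1, -1], [2, 1]]
... * rho(b) = [[1, 1], [3, 4]]  ->  [[-4, -5], [5, 6]]
... * rho(a) = [[1, -2], [1, -1]]  ->  [[-9, 13], [11, -16]]
... * rho(c^-1) = [[-1, -1], [2, 1]]  ->  [[35, 22], [-43, -27]]
... * rho(c^-1) = [[-1, -1], [2, 1]]  ->  [[9, -13], [-11, 16]]
... * rho(c^-1) = [[-1, -1], [2, 1]]  ->  [[-35, -22], [43, 27]]
... * rho(a) = [[1, -2], [1, -1]]  ->  [[-57, 92], [70, -113]]
tr = -57 + -113 = -170

-170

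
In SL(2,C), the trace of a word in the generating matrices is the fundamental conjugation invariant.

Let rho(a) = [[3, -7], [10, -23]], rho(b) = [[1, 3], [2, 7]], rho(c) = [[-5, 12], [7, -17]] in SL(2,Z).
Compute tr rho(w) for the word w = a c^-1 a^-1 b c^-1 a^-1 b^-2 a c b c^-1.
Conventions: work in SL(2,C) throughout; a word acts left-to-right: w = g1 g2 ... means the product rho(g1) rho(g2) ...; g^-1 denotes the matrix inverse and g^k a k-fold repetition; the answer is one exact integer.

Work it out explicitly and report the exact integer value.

rho(a) = [[3, -7], [10, -23]]
... * rho(c^-1) = [[-17, -12], [-7, -5]]  ->  [[-2, -1], [-9, -5]]
... * rho(a^-1) = [[-23, 7], [-10, 3]]  ->  [[56, -17], [257, -78]]
... * rho(b) = [[1, 3], [2, 7]]  ->  [[22, 49], [101, 225]]
... * rho(c^-1) = [[-17, -12], [-7, -5]]  ->  [[-717, -509], [-3292, -2337]]
... * rho(a^-1) = [[-23, 7], [-10, 3]]  ->  [[21581, -6546], [99086, -30055]]
... * rho(b^-1) = [[7, -3], [-2, 1]]  ->  [[164159, -71289], [753712, -327313]]
... * rho(b^-1) = [[7, -3], [-2, 1]]  ->  [[1291691, -563766], [5930610, -2588449]]
... * rho(a) = [[3, -7], [10, -23]]  ->  [[-1762587, 3924781], [-8092660, 18020057]]
... * rho(c) = [[-5, 12], [7, -17]]  ->  [[36286402, -87872321], [166603699, -403452889]]
... * rho(b) = [[1, 3], [2, 7]]  ->  [[-139458240, -506247041], [-640302079, -2324359126]]
... * rho(c^-1) = [[-17, -12], [-7, -5]]  ->  [[5914519367, 4204734085], [27155649225, 19305420578]]
tr = 5914519367 + 19305420578 = 25219939945

25219939945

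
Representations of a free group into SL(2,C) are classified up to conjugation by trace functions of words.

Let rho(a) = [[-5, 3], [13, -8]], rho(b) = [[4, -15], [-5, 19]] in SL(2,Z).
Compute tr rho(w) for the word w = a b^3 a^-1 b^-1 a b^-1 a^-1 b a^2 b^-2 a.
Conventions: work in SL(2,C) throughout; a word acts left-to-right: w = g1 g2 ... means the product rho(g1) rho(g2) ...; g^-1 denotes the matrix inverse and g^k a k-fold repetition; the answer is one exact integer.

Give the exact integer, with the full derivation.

180036457293155042

rho(a) = [[-5, 3], [13, -8]]
... * rho(b) = [[4, -15], [-5, 19]]  ->  [[-35, 132], [92, -347]]
... * rho(b) = [[4, -15], [-5, 19]]  ->  [[-800, 3033], [2103, -7973]]
... * rho(b) = [[4, -15], [-5, 19]]  ->  [[-18365, 69627], [48277, -183032]]
... * rho(a^-1) = [[-8, -3], [-13, -5]]  ->  [[-758231, -293040], [1993200, 770329]]
... * rho(b^-1) = [[19, 15], [5, 4]]  ->  [[-15871589, -12545625], [41722445, 32979316]]
... * rho(a) = [[-5, 3], [13, -8]]  ->  [[-83735180, 52750233], [220118883, -138667193]]
... * rho(b^-1) = [[19, 15], [5, 4]]  ->  [[-1327217255, -1045026768], [3488922812, 2747114473]]
... * rho(a^-1) = [[-8, -3], [-13, -5]]  ->  [[24203086024, 9206785605], [-63623870645, -24202340801]]
... * rho(b) = [[4, -15], [-5, 19]]  ->  [[50778416071, -188117363865], [-133483778575, 494513584456]]
... * rho(a) = [[-5, 3], [13, -8]]  ->  [[-2699417810600, 1657274159133], [7096095490803, -4356560011373]]
... * rho(a) = [[-5, 3], [13, -8]]  ->  [[35041653121729, -21356446704864], [-92115757601864, 56140766563393]]
... * rho(b^-1) = [[19, 15], [5, 4]]  ->  [[559009175788531, 440199010006479], [-1469495561618451, -1157173297774388]]
... * rho(b^-1) = [[19, 15], [5, 4]]  ->  [[12822169390014484, 10145933676853881], [-33706282159622509, -26671126615374317]]
... * rho(a) = [[-5, 3], [13, -8]]  ->  [[67786290849028033, -42700961244787596], [-178193235201753576, 112250166444127009]]
tr = 67786290849028033 + 112250166444127009 = 180036457293155042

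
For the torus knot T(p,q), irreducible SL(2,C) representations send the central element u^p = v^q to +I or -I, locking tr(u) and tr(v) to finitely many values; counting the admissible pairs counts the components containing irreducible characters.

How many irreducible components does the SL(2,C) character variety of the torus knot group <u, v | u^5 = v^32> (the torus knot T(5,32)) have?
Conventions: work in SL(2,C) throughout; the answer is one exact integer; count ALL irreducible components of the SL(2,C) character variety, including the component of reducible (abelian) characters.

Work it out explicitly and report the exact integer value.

63

In the torus knot group T(5,32), u^5 = v^32 is central, so an irreducible representation sends it to +I or -I (Schur).
On an irreducible component, tr(u) is locked at 2*cos(pi*alpha/5) for some alpha in 1..4, and tr(v) at 2*cos(pi*beta/32) for some beta in 1..31.
u^5 = (-1)^alpha I and v^32 = (-1)^beta I must agree, so alpha and beta have equal parity.
Counting: 2 odd alphas x 16 odd betas + 2 even alphas x 15 even betas = 32 + 30 = 62.
components with irreducible characters: 62; plus the single component of reducible (abelian) characters: total 63.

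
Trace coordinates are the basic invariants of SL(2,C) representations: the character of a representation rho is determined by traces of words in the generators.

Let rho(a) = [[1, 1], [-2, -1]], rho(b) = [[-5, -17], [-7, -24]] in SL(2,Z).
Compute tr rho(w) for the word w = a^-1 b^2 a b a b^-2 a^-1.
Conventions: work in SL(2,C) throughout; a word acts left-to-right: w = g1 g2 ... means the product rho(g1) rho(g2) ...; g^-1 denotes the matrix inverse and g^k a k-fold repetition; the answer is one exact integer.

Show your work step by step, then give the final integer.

-29

rho(a^-1) = [[-1, -1], [2, 1]]
... * rho(b) = [[-5, -17], [-7, -24]]  ->  [[12, 41], [-17, -58]]
... * rho(b) = [[-5, -17], [-7, -24]]  ->  [[-347, -1188], [491, 1681]]
... * rho(a) = [[1, 1], [-2, -1]]  ->  [[2029, 841], [-2871, -1190]]
... * rho(b) = [[-5, -17], [-7, -24]]  ->  [[-16032, -54677], [22685, 77367]]
... * rho(a) = [[1, 1], [-2, -1]]  ->  [[93322, 38645], [-132049, -54682]]
... * rho(b^-1) = [[-24, 17], [7, -5]]  ->  [[-1969213, 1393249], [2786402, -1971423]]
... * rho(b^-1) = [[-24, 17], [7, -5]]  ->  [[57013855, -40442866], [-80673609, 57225949]]
... * rho(a^-1) = [[-1, -1], [2, 1]]  ->  [[-137899587, -97456721], [195125507, 137899558]]
tr = -137899587 + 137899558 = -29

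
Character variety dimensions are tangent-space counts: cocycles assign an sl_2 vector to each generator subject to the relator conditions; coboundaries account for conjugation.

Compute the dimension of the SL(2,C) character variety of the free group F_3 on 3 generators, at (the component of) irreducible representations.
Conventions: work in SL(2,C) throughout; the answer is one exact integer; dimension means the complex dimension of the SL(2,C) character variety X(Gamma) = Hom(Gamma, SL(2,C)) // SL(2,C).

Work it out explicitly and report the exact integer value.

6

Here Gamma is free of rank 3 — no relator constrains a cocycle.
So Z^1 = (sl_2)^3 in full: dim Z^1 = 9.
Irreducibility makes the coboundary map sl_2 -> Z^1 injective (trivial centralizer), so dim B^1 = 3.
dim H^1 = 9 - 3 = 6, which is dim X.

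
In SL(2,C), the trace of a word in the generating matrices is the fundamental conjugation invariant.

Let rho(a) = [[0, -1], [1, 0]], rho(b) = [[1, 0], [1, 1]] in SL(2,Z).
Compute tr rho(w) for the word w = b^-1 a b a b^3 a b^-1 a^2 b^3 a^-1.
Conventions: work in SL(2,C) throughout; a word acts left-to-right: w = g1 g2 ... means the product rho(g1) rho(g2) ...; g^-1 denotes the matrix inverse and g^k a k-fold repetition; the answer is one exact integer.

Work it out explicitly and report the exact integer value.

-10

rho(b^-1) = [[1, 0], [-1, 1]]
... * rho(a) = [[0, -1], [1, 0]]  ->  [[0, -1], [1, 1]]
... * rho(b) = [[1, 0], [1, 1]]  ->  [[-1, -1], [2, 1]]
... * rho(a) = [[0, -1], [1, 0]]  ->  [[-1, 1], [1, -2]]
... * rho(b) = [[1, 0], [1, 1]]  ->  [[0, 1], [-1, -2]]
... * rho(b) = [[1, 0], [1, 1]]  ->  [[1, 1], [-3, -2]]
... * rho(b) = [[1, 0], [1, 1]]  ->  [[2, 1], [-5, -2]]
... * rho(a) = [[0, -1], [1, 0]]  ->  [[1, -2], [-2, 5]]
... * rho(b^-1) = [[1, 0], [-1, 1]]  ->  [[3, -2], [-7, 5]]
... * rho(a) = [[0, -1], [1, 0]]  ->  [[-2, -3], [5, 7]]
... * rho(a) = [[0, -1], [1, 0]]  ->  [[-3, 2], [7, -5]]
... * rho(b) = [[1, 0], [1, 1]]  ->  [[-1, 2], [2, -5]]
... * rho(b) = [[1, 0], [1, 1]]  ->  [[1, 2], [-3, -5]]
... * rho(b) = [[1, 0], [1, 1]]  ->  [[3, 2], [-8, -5]]
... * rho(a^-1) = [[0, 1], [-1, 0]]  ->  [[-2, 3], [5, -8]]
tr = -2 + -8 = -10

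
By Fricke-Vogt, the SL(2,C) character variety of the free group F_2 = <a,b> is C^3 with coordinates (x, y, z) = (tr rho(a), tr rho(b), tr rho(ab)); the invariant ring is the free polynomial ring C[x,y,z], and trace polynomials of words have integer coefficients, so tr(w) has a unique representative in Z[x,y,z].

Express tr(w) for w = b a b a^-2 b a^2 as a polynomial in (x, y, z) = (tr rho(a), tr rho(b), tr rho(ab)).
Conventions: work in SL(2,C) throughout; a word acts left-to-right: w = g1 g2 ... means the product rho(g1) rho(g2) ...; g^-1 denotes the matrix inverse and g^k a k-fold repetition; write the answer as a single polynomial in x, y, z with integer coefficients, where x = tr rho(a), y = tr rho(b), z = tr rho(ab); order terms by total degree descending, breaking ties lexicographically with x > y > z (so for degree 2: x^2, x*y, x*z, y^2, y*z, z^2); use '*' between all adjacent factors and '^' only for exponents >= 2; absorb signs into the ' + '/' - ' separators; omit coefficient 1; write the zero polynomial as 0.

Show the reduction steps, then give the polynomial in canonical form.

trace(b a b a) = trace(b a)*trace(b a) - trace(1) = z^2 - 2
trace(b a b) = trace(b)*trace(a b) - trace(a) = y*z - x
and trace(a^2 b a b) = trace(a)*trace(b a b a) - trace(b a b) = x*z^2 - y*z - x
next, trace(a b a) = trace(a)*trace(b a) - trace(b) = x*z - y
and trace(a^2 b a) = trace(a)*trace(a b a) - trace(a b) = x^2*z - x*y - z
trace(b a^2 b a b) = trace(b)*trace(a^2 b a b) - trace(a^2 b a) = x*y*z^2 - x^2*z - y^2*z + z
trace(b a b a b a) = trace(b a b a)*trace(b a) - trace(a b) = z^3 - 3*z
next, trace(b a b a b) = trace(b)*trace(a b a b) - trace(a b a) = y*z^2 - x*z - y
next, trace(b a^2 b a b a) = trace(a)*trace(b a b a b a) - trace(b a b a b) = x*z^3 - y*z^2 - 2*x*z + y
and trace(b a^2 b a b a^-1) = trace(b a^2 b a b)*trace(a) - trace(b a^2 b a b a) = x^2*y*z^2 - x^3*z - x*y^2*z - x*z^3 + y*z^2 + 3*x*z - y
and trace(b a b a^-2 b a^2) = trace(b a^2 b a b a^-1)*trace(a) - trace(b a^2 b a b) = x^3*y*z^2 - x^4*z - x^2*y^2*z - x^2*z^3 + 4*x^2*z + y^2*z - x*y - z

x^3*y*z^2 - x^4*z - x^2*y^2*z - x^2*z^3 + 4*x^2*z + y^2*z - x*y - z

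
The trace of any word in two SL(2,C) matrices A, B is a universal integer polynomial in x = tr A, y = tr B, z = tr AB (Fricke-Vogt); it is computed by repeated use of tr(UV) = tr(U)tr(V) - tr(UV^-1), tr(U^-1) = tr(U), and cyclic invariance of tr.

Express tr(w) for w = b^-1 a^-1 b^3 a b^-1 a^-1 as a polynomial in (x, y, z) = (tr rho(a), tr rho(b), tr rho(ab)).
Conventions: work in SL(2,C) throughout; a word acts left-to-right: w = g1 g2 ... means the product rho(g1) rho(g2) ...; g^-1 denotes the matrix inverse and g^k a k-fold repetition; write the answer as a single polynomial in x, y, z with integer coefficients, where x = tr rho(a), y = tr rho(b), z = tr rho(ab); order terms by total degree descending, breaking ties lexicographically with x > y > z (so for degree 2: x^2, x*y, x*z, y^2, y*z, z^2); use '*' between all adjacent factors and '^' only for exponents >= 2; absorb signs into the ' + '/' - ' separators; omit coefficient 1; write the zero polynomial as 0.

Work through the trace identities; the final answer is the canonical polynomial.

-x*y^3*z^2 + x^2*y^2*z + y^4*z + y^2*z^3 + x*y*z^2 - x^2*z - 5*y^2*z - z^3 + x*y + 3*z

trace(a^2 b) = trace(a) * trace(b a) - trace(b) = x*z - y
trace(a^2) = trace(a) * trace(a) - trace(1) = x^2 - 2
trace(b a^2 b) = trace(b) * trace(a^2 b) - trace(a^2) = x*y*z - x^2 - y^2 + 2
trace(a b^3 a) = trace(b) * trace(b a^2 b) - trace(b a^2) = x*y^2*z - x^2*y - y^3 - x*z + 3*y
trace(a b a b) = trace(b a) * trace(b a) - trace(1)   [split at repeated b] = z^2 - 2
reduce: trace(a b a b^2) = trace(b) * trace(a b a b) - trace(a b a) = y*z^2 - x*z - y
trace(a b^3 a b) = trace(b) * trace(a b a b^2) - trace(a b a b) = y^2*z^2 - x*y*z - y^2 - z^2 + 2
so trace(a b^3 a b^-1) = trace(a b^3 a) * trace(b) - trace(a b^3 a b) = x*y^3*z - x^2*y^2 - y^4 - y^2*z^2 + 4*y^2 + z^2 - 2
trace(b^3 a b^-2 a) = trace(a b^3 a b^-1) * trace(b) - trace(a b^3 a) = x*y^4*z - x^2*y^3 - y^5 - y^3*z^2 - x*y^2*z + x^2*y + 5*y^3 + y*z^2 + x*z - 5*y
trace(b^-1 a^-1 b^3 a b^-1) = trace(b^3 a b^-2) * trace(a) - trace(b^3 a b^-2 a) = -x*y^4*z + x^2*y^3 + y^5 + y^3*z^2 + x*y^2*z - x^2*y - 5*y^3 - y*z^2 + 5*y
trace(b^2 a) = trace(b) * trace(a b) - trace(a) = y*z - x
trace(a b^4 a) = trace(b) * trace(b^2 a^2 b) - trace(b^2 a^2) = x*y^3*z - x^2*y^2 - y^4 - 2*x*y*z + x^2 + 4*y^2 - 2
so trace(a b^4 a b) = trace(b) * trace(b a b a b^2) - trace(b a b a b) = y^3*z^2 - x*y^2*z - y^3 - 2*y*z^2 + x*z + 3*y
trace(b^3 a b^-1 a b) = trace(a b^4 a) * trace(b) - trace(a b^4 a b) = x*y^4*z - x^2*y^3 - y^5 - y^3*z^2 - x*y^2*z + x^2*y + 5*y^3 + 2*y*z^2 - x*z - 5*y
reduce: trace(b a b^2) = trace(b) * trace(a b^2) - trace(a b) = y^2*z - x*y - z
trace(a^2 b a b^2) = trace(a) * trace(b a b^2 a) - trace(b a b^2) = x*y*z^2 - x^2*z - y^2*z + z
so trace(a^2 b a b) = trace(a) * trace(b a b a) - trace(b a b) = x*z^2 - y*z - x
trace(a b a b^3 a) = trace(b) * trace(a^2 b a b^2) - trace(a^2 b a b) = x*y^2*z^2 - x^2*y*z - y^3*z - x*z^2 + 2*y*z + x
so trace(a b a b a b) = trace(a b) * trace(a b a b) - trace(a^-1 b^-1)   [split at repeated a] = z^3 - 3*z
reduce: trace(b a b a b a b) = trace(b) * trace(a b a b a b) - trace(a b a b a) = y*z^3 - x*z^2 - 2*y*z + x
trace(a b a b^3 a b) = trace(b) * trace(b a b a b a b) - trace(b a b a b a) = y^2*z^3 - x*y*z^2 - 2*y^2*z - z^3 + x*y + 3*z
trace(b^3 a b^-1 a b a) = trace(a b a b^3 a) * trace(b) - trace(a b a b^3 a b) = x*y^3*z^2 - x^2*y^2*z - y^4*z - y^2*z^3 + 4*y^2*z + z^3 - 3*z
trace(a^-1 b^3 a b^-1 a b) = trace(b^3 a b^-1 a b) * trace(a) - trace(b^3 a b^-1 a b a) = x^2*y^4*z - x^3*y^3 - x*y^5 - 2*x*y^3*z^2 + y^4*z + y^2*z^3 + x^3*y + 5*x*y^3 + 2*x*y*z^2 - x^2*z - 4*y^2*z - z^3 - 5*x*y + 3*z
trace(b^-1 a^-1 b^3 a b^-1 a) = trace(a^-1 b^3 a b^-1 a) * trace(b) - trace(a^-1 b^3 a b^-1 a b) = -x^2*y^4*z + x^3*y^3 + x*y^5 + 2*x*y^3*z^2 - y^4*z - y^2*z^3 - x^3*y - 5*x*y^3 - 2*x*y*z^2 + x^2*z + 5*y^2*z + z^3 + 4*x*y - 3*z
trace(b^-1 a^-1 b^3 a b^-1 a^-1) = trace(b^-1 a^-1 b^3 a b^-1) * trace(a) - trace(b^-1 a^-1 b^3 a b^-1 a) = -x*y^3*z^2 + x^2*y^2*z + y^4*z + y^2*z^3 + x*y*z^2 - x^2*z - 5*y^2*z - z^3 + x*y + 3*z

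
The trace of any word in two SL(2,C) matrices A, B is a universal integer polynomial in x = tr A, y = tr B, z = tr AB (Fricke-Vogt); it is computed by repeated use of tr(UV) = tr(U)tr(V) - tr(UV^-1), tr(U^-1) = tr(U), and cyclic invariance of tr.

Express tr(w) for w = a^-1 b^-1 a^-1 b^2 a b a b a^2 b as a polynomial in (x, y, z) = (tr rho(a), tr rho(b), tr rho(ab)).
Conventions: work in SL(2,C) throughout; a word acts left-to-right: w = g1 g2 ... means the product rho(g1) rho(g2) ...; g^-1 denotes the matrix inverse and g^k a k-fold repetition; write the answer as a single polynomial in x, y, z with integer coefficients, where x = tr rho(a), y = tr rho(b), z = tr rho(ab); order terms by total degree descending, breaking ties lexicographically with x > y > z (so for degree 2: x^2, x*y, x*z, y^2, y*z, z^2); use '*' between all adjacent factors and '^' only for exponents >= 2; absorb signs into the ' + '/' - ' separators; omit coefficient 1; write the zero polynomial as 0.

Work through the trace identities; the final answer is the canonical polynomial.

apply: tr(a b a b) = tr(b a) * tr(b a) - tr(1)   [split at a repeated b] = z^2 - 2
tr(a b a b a b) = tr(a b a b) * tr(a b) - tr(b a)   [split at a repeated a] = z^3 - 3*z
tr(b a b) = tr(b) * tr(a b) - tr(a)   [square of b] = y*z - x
use: tr(a b a b a) = tr(a) * tr(b a b a) - tr(b a b)   [square of a] = x*z^2 - y*z - x
apply: tr(b^2 a b a b a) = tr(b) * tr(a b a b a b) - tr(a b a b a)   [square of b] = y*z^3 - x*z^2 - 2*y*z + x
tr(a b a) = tr(a) * tr(b a) - tr(b)   [square of a] = x*z - y
apply: tr(b a b a b) = tr(b) * tr(a b a b) - tr(a b a)   [square of b] = y*z^2 - x*z - y
apply: tr(a b a b a^2 b) = tr(a) * tr(b a b a b a) - tr(b a b a b)   [square of a] = x*z^3 - y*z^2 - 2*x*z + y
use: tr(a b a b a^2) = tr(a) * tr(a b a b a) - tr(a b a b)   [square of a] = x^2*z^2 - x*y*z - x^2 - z^2 + 2
apply: tr(b a b a b a^2 b) = tr(b) * tr(a b a b a^2 b) - tr(a b a b a^2)   [square of b] = x*y*z^3 - x^2*z^2 - y^2*z^2 - x*y*z + x^2 + y^2 + z^2 - 2
tr(b^2 a b a b a^2 b) = tr(b) * tr(b a b a b a^2 b) - tr(b a b a b a^2)   [square of b] = x*y^2*z^3 - x^2*y*z^2 - y^3*z^2 - x*y^2*z - x*z^3 + x^2*y + y^3 + 2*y*z^2 + 2*x*z - 3*y
apply: tr(a b a b a b a b) = tr(a b a b) * tr(a b a b) - tr(1)   [split at a repeated a] = z^4 - 4*z^2 + 2
use: tr(b a b a b a b a b) = tr(b) * tr(a b a b a b a b) - tr(a b a b a b a)   [square of b] = y*z^4 - x*z^3 - 3*y*z^2 + 2*x*z + y
apply: tr(b a b^3 a b a b a) = tr(b) * tr(b a b a b a b a b) - tr(b a b a b a b a)   [square of b] = y^2*z^4 - x*y*z^3 - 3*y^2*z^2 - z^4 + 2*x*y*z + y^2 + 4*z^2 - 2
tr(b a b^2) = tr(b) * tr(b a b) - tr(b a)   [square of b] = y^2*z - x*y - z
use: tr(a b a b^2 a) = tr(a) * tr(b a b^2 a) - tr(b a b^2)   [square of a] = x*y*z^2 - x^2*z - y^2*z + z
apply: tr(b a b a b^2 a b) = tr(b) * tr(a b a b^2 a b) - tr(a b a b^2 a)   [square of b] = y^2*z^3 - 2*x*y*z^2 + x^2*z - y^2*z + x*y - z
tr(b a b^3 a b a b) = tr(b) * tr(b a b a b^2 a b) - tr(b a b a b^2 a)   [square of b] = y^3*z^3 - 2*x*y^2*z^2 + x^2*y*z - y^3*z - y*z^3 + x*y^2 + x*z^2 + y*z - x
tr(b^2 a b a b a^2 b a b) = tr(a) * tr(b a b^3 a b a b a) - tr(b a b^3 a b a b)   [square of a] = x*y^2*z^4 - x^2*y*z^3 - y^3*z^3 - x*y^2*z^2 - x*z^4 + x^2*y*z + y^3*z + y*z^3 + 3*x*z^2 - y*z - x
tr(b a b a b a b a b a) = tr(b a b a b a) * tr(b a b a) - tr(a b)   [split at a repeated b] = z^5 - 5*z^3 + 5*z
apply: tr(a b a b a^2 b a b a b) = tr(a) * tr(b a b a b a b a b a) - tr(b a b a b a b a b)   [square of a] = x*z^5 - y*z^4 - 4*x*z^3 + 3*y*z^2 + 3*x*z - y
use: tr(b a b a^2 b a b a) = tr(a) * tr(b a b a b a b a) - tr(b a b a b a b)   [square of a] = x*z^4 - y*z^3 - 3*x*z^2 + 2*y*z + x
tr(a^2) = tr(a) * tr(a) - tr(1)   [square of a] = x^2 - 2
tr(a b^2 a) = tr(b) * tr(a^2 b) - tr(a^2)   [square of b] = x*y*z - x^2 - y^2 + 2
apply: tr(b a b^2 a b) = tr(b) * tr(a b^2 a b) - tr(a b^2 a)   [square of b] = y^2*z^2 - 2*x*y*z + x^2 - 2
tr(b a b a^2 b a b) = tr(a) * tr(b a b^2 a b a) - tr(b a b^2 a b)   [square of a] = x*y*z^3 - x^2*z^2 - y^2*z^2 + 2
tr(a b a b a^2 b a b a) = tr(a) * tr(b a b a^2 b a b a) - tr(b a b a^2 b a b)   [square of a] = x^2*z^4 - 2*x*y*z^3 - 2*x^2*z^2 + y^2*z^2 + 2*x*y*z + x^2 - 2
tr(b^2 a b a b a^2 b a b a) = tr(b) * tr(a b a b a^2 b a b a b) - tr(a b a b a^2 b a b a)   [square of b] = x*y*z^5 - x^2*z^4 - y^2*z^4 - 2*x*y*z^3 + 2*x^2*z^2 + 2*y^2*z^2 + x*y*z - x^2 - y^2 + 2
tr(a^-1 b^2 a b a b a^2 b a b) = tr(b^2 a b a b a^2 b a b) * tr(a) - tr(b^2 a b a b a^2 b a b a)   [inverse elimination on a] = x^2*y^2*z^4 - x^3*y*z^3 - x*y^3*z^3 - x*y*z^5 - x^2*y^2*z^2 + y^2*z^4 + x^3*y*z + x*y^3*z + 3*x*y*z^3 + x^2*z^2 - 2*y^2*z^2 - 2*x*y*z + y^2 - 2
apply: tr(b^-1 a^-1 b^2 a b a b a^2 b a) = tr(a^-1 b^2 a b a b a^2 b a) * tr(b) - tr(a^-1 b^2 a b a b a^2 b a b)   [inverse elimination on b] = -x^2*y^2*z^4 + x^3*y*z^3 + 2*x*y^3*z^3 + x*y*z^5 - y^4*z^2 - y^2*z^4 - x^3*y*z - 2*x*y^3*z - 4*x*y*z^3 + x^2*y^2 - x^2*z^2 + y^4 + 4*y^2*z^2 + 4*x*y*z - 4*y^2 + 2
use: tr(a^-1 b^-1 a^-1 b^2 a b a b a^2 b) = tr(b^-1 a^-1 b^2 a b a b a^2 b) * tr(a) - tr(b^-1 a^-1 b^2 a b a b a^2 b a)   [inverse elimination on a] = x^2*y^2*z^4 - x^3*y*z^3 - 2*x*y^3*z^3 - x*y*z^5 + y^4*z^2 + y^2*z^4 + x^3*y*z + 2*x*y^3*z + 5*x*y*z^3 - x^2*y^2 - y^4 - 4*y^2*z^2 - 6*x*y*z + x^2 + 4*y^2 - 2

x^2*y^2*z^4 - x^3*y*z^3 - 2*x*y^3*z^3 - x*y*z^5 + y^4*z^2 + y^2*z^4 + x^3*y*z + 2*x*y^3*z + 5*x*y*z^3 - x^2*y^2 - y^4 - 4*y^2*z^2 - 6*x*y*z + x^2 + 4*y^2 - 2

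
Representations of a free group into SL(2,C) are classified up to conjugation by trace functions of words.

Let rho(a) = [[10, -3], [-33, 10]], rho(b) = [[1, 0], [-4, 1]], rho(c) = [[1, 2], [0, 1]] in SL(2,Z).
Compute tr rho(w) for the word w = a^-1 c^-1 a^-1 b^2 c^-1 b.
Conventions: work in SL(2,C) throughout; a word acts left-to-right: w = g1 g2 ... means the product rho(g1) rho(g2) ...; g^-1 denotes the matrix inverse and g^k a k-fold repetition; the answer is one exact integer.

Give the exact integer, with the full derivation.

1690

rho(a^-1) = [[10, 3], [33, 10]]
... * rho(c^-1) = [[1, -2], [0, 1]]  ->  [[10, -17], [33, -56]]
... * rho(a^-1) = [[10, 3], [33, 10]]  ->  [[-461, -140], [-1518, -461]]
... * rho(b) = [[1, 0], [-4, 1]]  ->  [[99, -140], [326, -461]]
... * rho(b) = [[1, 0], [-4, 1]]  ->  [[659, -140], [2170, -461]]
... * rho(c^-1) = [[1, -2], [0, 1]]  ->  [[659, -1458], [2170, -4801]]
... * rho(b) = [[1, 0], [-4, 1]]  ->  [[6491, -1458], [21374, -4801]]
tr = 6491 + -4801 = 1690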